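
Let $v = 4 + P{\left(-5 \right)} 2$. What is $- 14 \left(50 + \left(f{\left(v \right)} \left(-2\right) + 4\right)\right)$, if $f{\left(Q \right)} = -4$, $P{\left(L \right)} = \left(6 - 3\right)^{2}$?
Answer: $-868$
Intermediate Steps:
$P{\left(L \right)} = 9$ ($P{\left(L \right)} = 3^{2} = 9$)
$v = 22$ ($v = 4 + 9 \cdot 2 = 4 + 18 = 22$)
$- 14 \left(50 + \left(f{\left(v \right)} \left(-2\right) + 4\right)\right) = - 14 \left(50 + \left(\left(-4\right) \left(-2\right) + 4\right)\right) = - 14 \left(50 + \left(8 + 4\right)\right) = - 14 \left(50 + 12\right) = \left(-14\right) 62 = -868$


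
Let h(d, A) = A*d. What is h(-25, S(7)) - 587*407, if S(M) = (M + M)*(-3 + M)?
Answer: -240309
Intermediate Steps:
S(M) = 2*M*(-3 + M) (S(M) = (2*M)*(-3 + M) = 2*M*(-3 + M))
h(-25, S(7)) - 587*407 = (2*7*(-3 + 7))*(-25) - 587*407 = (2*7*4)*(-25) - 238909 = 56*(-25) - 238909 = -1400 - 238909 = -240309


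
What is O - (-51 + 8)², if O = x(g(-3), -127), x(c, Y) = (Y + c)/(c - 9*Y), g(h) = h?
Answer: -210799/114 ≈ -1849.1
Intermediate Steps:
x(c, Y) = (Y + c)/(c - 9*Y)
O = -13/114 (O = (-127 - 3)/(-3 - 9*(-127)) = -130/(-3 + 1143) = -130/1140 = (1/1140)*(-130) = -13/114 ≈ -0.11404)
O - (-51 + 8)² = -13/114 - (-51 + 8)² = -13/114 - 1*(-43)² = -13/114 - 1*1849 = -13/114 - 1849 = -210799/114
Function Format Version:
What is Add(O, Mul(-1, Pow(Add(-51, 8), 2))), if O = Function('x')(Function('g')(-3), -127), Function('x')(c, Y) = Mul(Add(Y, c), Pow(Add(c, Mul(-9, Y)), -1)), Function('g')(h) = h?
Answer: Rational(-210799, 114) ≈ -1849.1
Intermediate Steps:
Function('x')(c, Y) = Mul(Pow(Add(c, Mul(-9, Y)), -1), Add(Y, c))
O = Rational(-13, 114) (O = Mul(Pow(Add(-3, Mul(-9, -127)), -1), Add(-127, -3)) = Mul(Pow(Add(-3, 1143), -1), -130) = Mul(Pow(1140, -1), -130) = Mul(Rational(1, 1140), -130) = Rational(-13, 114) ≈ -0.11404)
Add(O, Mul(-1, Pow(Add(-51, 8), 2))) = Add(Rational(-13, 114), Mul(-1, Pow(Add(-51, 8), 2))) = Add(Rational(-13, 114), Mul(-1, Pow(-43, 2))) = Add(Rational(-13, 114), Mul(-1, 1849)) = Add(Rational(-13, 114), -1849) = Rational(-210799, 114)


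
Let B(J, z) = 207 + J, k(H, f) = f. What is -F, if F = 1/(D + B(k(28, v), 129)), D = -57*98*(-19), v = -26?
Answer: -1/106315 ≈ -9.4060e-6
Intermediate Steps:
D = 106134 (D = -5586*(-19) = 106134)
F = 1/106315 (F = 1/(106134 + (207 - 26)) = 1/(106134 + 181) = 1/106315 ≈ 9.4060e-6)
-F = -1*1/106315 = -1/106315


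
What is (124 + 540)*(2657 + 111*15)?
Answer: 2869808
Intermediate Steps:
(124 + 540)*(2657 + 111*15) = 664*(2657 + 1665) = 664*4322 = 2869808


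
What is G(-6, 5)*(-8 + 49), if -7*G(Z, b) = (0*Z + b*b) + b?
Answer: -1230/7 ≈ -175.71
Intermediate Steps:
G(Z, b) = -b/7 - b²/7 (G(Z, b) = -((0*Z + b*b) + b)/7 = -((0 + b²) + b)/7 = -(b² + b)/7 = -(b + b²)/7 = -b/7 - b²/7)
G(-6, 5)*(-8 + 49) = (-⅐*5*(1 + 5))*(-8 + 49) = -⅐*5*6*41 = -30/7*41 = -1230/7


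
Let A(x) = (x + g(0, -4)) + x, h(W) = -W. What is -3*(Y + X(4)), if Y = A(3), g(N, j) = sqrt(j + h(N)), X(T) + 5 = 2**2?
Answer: -15 - 6*I ≈ -15.0 - 6.0*I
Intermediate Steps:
X(T) = -1 (X(T) = -5 + 2**2 = -5 + 4 = -1)
g(N, j) = sqrt(j - N)
A(x) = 2*I + 2*x (A(x) = (x + sqrt(-4 - 1*0)) + x = (x + sqrt(-4 + 0)) + x = (x + sqrt(-4)) + x = (x + 2*I) + x = 2*I + 2*x)
Y = 6 + 2*I (Y = 2*I + 2*3 = 2*I + 6 = 6 + 2*I ≈ 6.0 + 2.0*I)
-3*(Y + X(4)) = -3*((6 + 2*I) - 1) = -3*(5 + 2*I) = -15 - 6*I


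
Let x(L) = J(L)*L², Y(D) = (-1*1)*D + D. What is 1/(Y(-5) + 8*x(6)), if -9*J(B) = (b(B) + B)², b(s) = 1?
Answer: -1/1568 ≈ -0.00063775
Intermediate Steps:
Y(D) = 0 (Y(D) = -D + D = 0)
J(B) = -(1 + B)²/9
x(L) = -L²*(1 + L)²/9 (x(L) = (-(1 + L)²/9)*L² = -L²*(1 + L)²/9)
1/(Y(-5) + 8*x(6)) = 1/(0 + 8*(-⅑*6²*(1 + 6)²)) = 1/(0 + 8*(-⅑*36*7²)) = 1/(0 + 8*(-⅑*36*49)) = 1/(0 + 8*(-196)) = 1/(0 - 1568) = 1/(-1568) = -1/1568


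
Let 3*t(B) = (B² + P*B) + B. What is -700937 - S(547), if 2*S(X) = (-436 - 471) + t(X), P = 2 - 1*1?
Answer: -750534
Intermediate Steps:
P = 1 (P = 2 - 1 = 1)
t(B) = B²/3 + 2*B/3 (t(B) = ((B² + 1*B) + B)/3 = ((B² + B) + B)/3 = ((B + B²) + B)/3 = (B² + 2*B)/3 = B²/3 + 2*B/3)
S(X) = -907/2 + X*(2 + X)/6 (S(X) = ((-436 - 471) + X*(2 + X)/3)/2 = (-907 + X*(2 + X)/3)/2 = -907/2 + X*(2 + X)/6)
-700937 - S(547) = -700937 - (-907/2 + (⅙)*547*(2 + 547)) = -700937 - (-907/2 + (⅙)*547*549) = -700937 - (-907/2 + 100101/2) = -700937 - 1*49597 = -700937 - 49597 = -750534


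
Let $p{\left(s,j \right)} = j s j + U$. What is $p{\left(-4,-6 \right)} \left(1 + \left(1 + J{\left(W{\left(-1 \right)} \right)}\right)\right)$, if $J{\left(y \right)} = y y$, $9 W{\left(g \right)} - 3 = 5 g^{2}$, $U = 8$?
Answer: $- \frac{30736}{81} \approx -379.46$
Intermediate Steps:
$p{\left(s,j \right)} = 8 + s j^{2}$ ($p{\left(s,j \right)} = j s j + 8 = s j^{2} + 8 = 8 + s j^{2}$)
$W{\left(g \right)} = \frac{1}{3} + \frac{5 g^{2}}{9}$
$J{\left(y \right)} = y^{2}$
$p{\left(-4,-6 \right)} \left(1 + \left(1 + J{\left(W{\left(-1 \right)} \right)}\right)\right) = \left(8 - 4 \left(-6\right)^{2}\right) \left(1 + \left(1 + \left(\frac{1}{3} + \frac{5 \left(-1\right)^{2}}{9}\right)^{2}\right)\right) = \left(8 - 144\right) \left(1 + \left(1 + \left(\frac{1}{3} + \frac{5}{9} \cdot 1\right)^{2}\right)\right) = \left(8 - 144\right) \left(1 + \left(1 + \left(\frac{1}{3} + \frac{5}{9}\right)^{2}\right)\right) = - 136 \left(1 + \left(1 + \left(\frac{8}{9}\right)^{2}\right)\right) = - 136 \left(1 + \left(1 + \frac{64}{81}\right)\right) = - 136 \left(1 + \frac{145}{81}\right) = \left(-136\right) \frac{226}{81} = - \frac{30736}{81}$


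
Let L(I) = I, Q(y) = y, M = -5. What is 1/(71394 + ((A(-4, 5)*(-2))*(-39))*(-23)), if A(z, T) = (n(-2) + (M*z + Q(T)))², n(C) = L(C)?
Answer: -1/877632 ≈ -1.1394e-6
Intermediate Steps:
n(C) = C
A(z, T) = (-2 + T - 5*z)² (A(z, T) = (-2 + (-5*z + T))² = (-2 + (T - 5*z))² = (-2 + T - 5*z)²)
1/(71394 + ((A(-4, 5)*(-2))*(-39))*(-23)) = 1/(71394 + (((2 - 1*5 + 5*(-4))²*(-2))*(-39))*(-23)) = 1/(71394 + (((2 - 5 - 20)²*(-2))*(-39))*(-23)) = 1/(71394 + (((-23)²*(-2))*(-39))*(-23)) = 1/(71394 + ((529*(-2))*(-39))*(-23)) = 1/(71394 - 1058*(-39)*(-23)) = 1/(71394 + 41262*(-23)) = 1/(71394 - 949026) = 1/(-877632) = -1/877632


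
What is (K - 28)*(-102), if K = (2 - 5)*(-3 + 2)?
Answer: 2550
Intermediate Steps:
K = 3 (K = -3*(-1) = 3)
(K - 28)*(-102) = (3 - 28)*(-102) = -25*(-102) = 2550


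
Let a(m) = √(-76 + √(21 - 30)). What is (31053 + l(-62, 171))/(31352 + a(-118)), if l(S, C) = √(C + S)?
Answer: (31053 + √109)/(31352 + √(-76 + 3*I)) ≈ 0.99079 - 0.00027555*I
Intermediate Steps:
a(m) = √(-76 + 3*I) (a(m) = √(-76 + √(-9)) = √(-76 + 3*I))
(31053 + l(-62, 171))/(31352 + a(-118)) = (31053 + √(171 - 62))/(31352 + √(-76 + 3*I)) = (31053 + √109)/(31352 + √(-76 + 3*I))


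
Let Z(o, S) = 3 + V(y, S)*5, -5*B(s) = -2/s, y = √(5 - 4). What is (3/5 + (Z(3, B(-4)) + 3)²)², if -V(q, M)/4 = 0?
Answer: 33489/25 ≈ 1339.6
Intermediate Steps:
y = 1 (y = √1 = 1)
B(s) = 2/(5*s) (B(s) = -(-2)/(5*s) = 2/(5*s))
V(q, M) = 0 (V(q, M) = -4*0 = 0)
Z(o, S) = 3 (Z(o, S) = 3 + 0*5 = 3 + 0 = 3)
(3/5 + (Z(3, B(-4)) + 3)²)² = (3/5 + (3 + 3)²)² = (3*(⅕) + 6²)² = (⅗ + 36)² = (183/5)² = 33489/25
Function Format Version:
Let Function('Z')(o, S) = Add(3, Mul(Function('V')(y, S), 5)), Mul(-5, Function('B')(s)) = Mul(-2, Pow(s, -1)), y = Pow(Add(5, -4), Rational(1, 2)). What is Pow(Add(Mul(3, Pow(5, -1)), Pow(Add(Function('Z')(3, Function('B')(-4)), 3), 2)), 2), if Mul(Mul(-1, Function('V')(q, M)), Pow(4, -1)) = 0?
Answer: Rational(33489, 25) ≈ 1339.6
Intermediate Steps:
y = 1 (y = Pow(1, Rational(1, 2)) = 1)
Function('B')(s) = Mul(Rational(2, 5), Pow(s, -1)) (Function('B')(s) = Mul(Rational(-1, 5), Mul(-2, Pow(s, -1))) = Mul(Rational(2, 5), Pow(s, -1)))
Function('V')(q, M) = 0 (Function('V')(q, M) = Mul(-4, 0) = 0)
Function('Z')(o, S) = 3 (Function('Z')(o, S) = Add(3, Mul(0, 5)) = Add(3, 0) = 3)
Pow(Add(Mul(3, Pow(5, -1)), Pow(Add(Function('Z')(3, Function('B')(-4)), 3), 2)), 2) = Pow(Add(Mul(3, Pow(5, -1)), Pow(Add(3, 3), 2)), 2) = Pow(Add(Mul(3, Rational(1, 5)), Pow(6, 2)), 2) = Pow(Add(Rational(3, 5), 36), 2) = Pow(Rational(183, 5), 2) = Rational(33489, 25)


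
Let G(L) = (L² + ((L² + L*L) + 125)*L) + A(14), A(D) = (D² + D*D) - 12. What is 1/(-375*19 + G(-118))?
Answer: -1/3293635 ≈ -3.0362e-7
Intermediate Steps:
A(D) = -12 + 2*D² (A(D) = (D² + D²) - 12 = 2*D² - 12 = -12 + 2*D²)
G(L) = 380 + L² + L*(125 + 2*L²) (G(L) = (L² + ((L² + L*L) + 125)*L) + (-12 + 2*14²) = (L² + ((L² + L²) + 125)*L) + (-12 + 2*196) = (L² + (2*L² + 125)*L) + (-12 + 392) = (L² + (125 + 2*L²)*L) + 380 = (L² + L*(125 + 2*L²)) + 380 = 380 + L² + L*(125 + 2*L²))
1/(-375*19 + G(-118)) = 1/(-375*19 + (380 + (-118)² + 2*(-118)³ + 125*(-118))) = 1/(-7125 + (380 + 13924 + 2*(-1643032) - 14750)) = 1/(-7125 + (380 + 13924 - 3286064 - 14750)) = 1/(-7125 - 3286510) = 1/(-3293635) = -1/3293635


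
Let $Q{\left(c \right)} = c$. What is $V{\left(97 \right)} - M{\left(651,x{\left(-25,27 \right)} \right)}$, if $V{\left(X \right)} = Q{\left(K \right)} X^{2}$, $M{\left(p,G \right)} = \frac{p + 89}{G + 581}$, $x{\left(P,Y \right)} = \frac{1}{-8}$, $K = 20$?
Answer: $\frac{874466540}{4647} \approx 1.8818 \cdot 10^{5}$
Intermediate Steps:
$x{\left(P,Y \right)} = - \frac{1}{8}$
$M{\left(p,G \right)} = \frac{89 + p}{581 + G}$
$V{\left(X \right)} = 20 X^{2}$
$V{\left(97 \right)} - M{\left(651,x{\left(-25,27 \right)} \right)} = 20 \cdot 97^{2} - \frac{89 + 651}{581 - \frac{1}{8}} = 20 \cdot 9409 - \frac{1}{\frac{4647}{8}} \cdot 740 = 188180 - \frac{8}{4647} \cdot 740 = 188180 - \frac{5920}{4647} = \frac{874466540}{4647}$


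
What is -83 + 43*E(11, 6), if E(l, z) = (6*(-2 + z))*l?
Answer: 11269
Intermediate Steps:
E(l, z) = l*(-12 + 6*z) (E(l, z) = (-12 + 6*z)*l = l*(-12 + 6*z))
-83 + 43*E(11, 6) = -83 + 43*(6*11*(-2 + 6)) = -83 + 43*(6*11*4) = -83 + 43*264 = -83 + 11352 = 11269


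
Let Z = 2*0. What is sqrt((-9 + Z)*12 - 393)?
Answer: I*sqrt(501) ≈ 22.383*I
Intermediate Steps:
Z = 0
sqrt((-9 + Z)*12 - 393) = sqrt((-9 + 0)*12 - 393) = sqrt(-9*12 - 393) = sqrt(-108 - 393) = sqrt(-501) = I*sqrt(501)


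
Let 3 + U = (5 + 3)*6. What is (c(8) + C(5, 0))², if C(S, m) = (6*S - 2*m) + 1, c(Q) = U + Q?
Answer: 7056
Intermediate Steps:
U = 45 (U = -3 + (5 + 3)*6 = -3 + 8*6 = -3 + 48 = 45)
c(Q) = 45 + Q
C(S, m) = 1 - 2*m + 6*S (C(S, m) = (-2*m + 6*S) + 1 = 1 - 2*m + 6*S)
(c(8) + C(5, 0))² = ((45 + 8) + (1 - 2*0 + 6*5))² = (53 + (1 + 0 + 30))² = (53 + 31)² = 84² = 7056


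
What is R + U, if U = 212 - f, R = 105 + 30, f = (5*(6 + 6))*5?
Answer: 47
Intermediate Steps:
f = 300 (f = (5*12)*5 = 60*5 = 300)
R = 135
U = -88 (U = 212 - 1*300 = 212 - 300 = -88)
R + U = 135 - 88 = 47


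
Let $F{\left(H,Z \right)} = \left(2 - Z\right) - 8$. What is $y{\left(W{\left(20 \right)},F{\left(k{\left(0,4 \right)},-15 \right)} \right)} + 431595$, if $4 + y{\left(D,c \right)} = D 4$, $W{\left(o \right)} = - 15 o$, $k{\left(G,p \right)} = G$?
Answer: $430391$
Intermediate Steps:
$F{\left(H,Z \right)} = -6 - Z$ ($F{\left(H,Z \right)} = \left(2 - Z\right) - 8 = -6 - Z$)
$y{\left(D,c \right)} = -4 + 4 D$ ($y{\left(D,c \right)} = -4 + D 4 = -4 + 4 D$)
$y{\left(W{\left(20 \right)},F{\left(k{\left(0,4 \right)},-15 \right)} \right)} + 431595 = \left(-4 + 4 \left(\left(-15\right) 20\right)\right) + 431595 = \left(-4 + 4 \left(-300\right)\right) + 431595 = \left(-4 - 1200\right) + 431595 = -1204 + 431595 = 430391$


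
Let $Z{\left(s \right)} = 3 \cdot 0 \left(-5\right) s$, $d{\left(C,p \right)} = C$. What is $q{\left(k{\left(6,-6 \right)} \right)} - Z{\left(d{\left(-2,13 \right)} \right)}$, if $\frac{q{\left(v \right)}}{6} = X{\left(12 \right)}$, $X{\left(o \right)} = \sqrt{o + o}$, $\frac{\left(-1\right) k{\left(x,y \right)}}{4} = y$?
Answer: $12 \sqrt{6} \approx 29.394$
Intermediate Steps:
$k{\left(x,y \right)} = - 4 y$
$X{\left(o \right)} = \sqrt{2} \sqrt{o}$ ($X{\left(o \right)} = \sqrt{2 o} = \sqrt{2} \sqrt{o}$)
$Z{\left(s \right)} = 0$ ($Z{\left(s \right)} = 3 \cdot 0 s = 0 s = 0$)
$q{\left(v \right)} = 12 \sqrt{6}$ ($q{\left(v \right)} = 6 \sqrt{2} \sqrt{12} = 6 \sqrt{2} \cdot 2 \sqrt{3} = 6 \cdot 2 \sqrt{6} = 12 \sqrt{6}$)
$q{\left(k{\left(6,-6 \right)} \right)} - Z{\left(d{\left(-2,13 \right)} \right)} = 12 \sqrt{6} - 0 = 12 \sqrt{6} + 0 = 12 \sqrt{6}$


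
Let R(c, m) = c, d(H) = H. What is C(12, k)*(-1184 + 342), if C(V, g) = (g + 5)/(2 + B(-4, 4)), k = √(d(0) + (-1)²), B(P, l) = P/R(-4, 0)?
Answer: -1684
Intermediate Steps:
B(P, l) = -P/4 (B(P, l) = P/(-4) = P*(-¼) = -P/4)
k = 1 (k = √(0 + (-1)²) = √(0 + 1) = √1 = 1)
C(V, g) = 5/3 + g/3 (C(V, g) = (g + 5)/(2 - ¼*(-4)) = (5 + g)/(2 + 1) = (5 + g)/3 = (5 + g)*(⅓) = 5/3 + g/3)
C(12, k)*(-1184 + 342) = (5/3 + (⅓)*1)*(-1184 + 342) = (5/3 + ⅓)*(-842) = 2*(-842) = -1684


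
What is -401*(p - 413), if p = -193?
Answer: 243006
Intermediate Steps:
-401*(p - 413) = -401*(-193 - 413) = -401*(-606) = 243006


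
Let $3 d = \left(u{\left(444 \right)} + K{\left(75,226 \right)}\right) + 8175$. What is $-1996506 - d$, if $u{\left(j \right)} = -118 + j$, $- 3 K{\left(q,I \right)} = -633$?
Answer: $-1999410$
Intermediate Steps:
$K{\left(q,I \right)} = 211$ ($K{\left(q,I \right)} = \left(- \frac{1}{3}\right) \left(-633\right) = 211$)
$d = 2904$ ($d = \frac{\left(\left(-118 + 444\right) + 211\right) + 8175}{3} = \frac{\left(326 + 211\right) + 8175}{3} = \frac{537 + 8175}{3} = \frac{1}{3} \cdot 8712 = 2904$)
$-1996506 - d = -1996506 - 2904 = -1999410$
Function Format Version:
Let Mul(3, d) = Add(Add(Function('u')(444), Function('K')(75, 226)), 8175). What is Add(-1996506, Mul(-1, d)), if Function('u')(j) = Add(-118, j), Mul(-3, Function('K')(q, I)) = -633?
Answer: -1999410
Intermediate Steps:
Function('K')(q, I) = 211 (Function('K')(q, I) = Mul(Rational(-1, 3), -633) = 211)
d = 2904 (d = Mul(Rational(1, 3), Add(Add(Add(-118, 444), 211), 8175)) = Mul(Rational(1, 3), Add(Add(326, 211), 8175)) = Mul(Rational(1, 3), Add(537, 8175)) = Mul(Rational(1, 3), 8712) = 2904)
Add(-1996506, Mul(-1, d)) = Add(-1996506, Mul(-1, 2904)) = Add(-1996506, -2904) = -1999410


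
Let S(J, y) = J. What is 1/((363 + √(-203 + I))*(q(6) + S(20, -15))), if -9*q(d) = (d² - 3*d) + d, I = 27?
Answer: 99/623740 - 3*I*√11/1715285 ≈ 0.00015872 - 5.8007e-6*I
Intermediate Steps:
q(d) = -d²/9 + 2*d/9 (q(d) = -((d² - 3*d) + d)/9 = -(d² - 2*d)/9 = -d²/9 + 2*d/9)
1/((363 + √(-203 + I))*(q(6) + S(20, -15))) = 1/((363 + √(-203 + 27))*((⅑)*6*(2 - 1*6) + 20)) = 1/((363 + √(-176))*((⅑)*6*(2 - 6) + 20)) = 1/((363 + 4*I*√11)*((⅑)*6*(-4) + 20)) = 1/((363 + 4*I*√11)*(-8/3 + 20)) = 1/((363 + 4*I*√11)*(52/3)) = 1/(6292 + 208*I*√11/3)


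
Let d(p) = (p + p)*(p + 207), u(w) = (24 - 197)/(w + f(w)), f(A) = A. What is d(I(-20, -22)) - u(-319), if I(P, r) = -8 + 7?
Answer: -263029/638 ≈ -412.27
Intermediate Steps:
u(w) = -173/(2*w) (u(w) = (24 - 197)/(w + w) = -173*1/(2*w) = -173/(2*w))
I(P, r) = -1
d(p) = 2*p*(207 + p) (d(p) = (2*p)*(207 + p) = 2*p*(207 + p))
d(I(-20, -22)) - u(-319) = 2*(-1)*(207 - 1) - (-173)/(2*(-319)) = 2*(-1)*206 - (-173)*(-1)/(2*319) = -412 - 1*173/638 = -412 - 173/638 = -263029/638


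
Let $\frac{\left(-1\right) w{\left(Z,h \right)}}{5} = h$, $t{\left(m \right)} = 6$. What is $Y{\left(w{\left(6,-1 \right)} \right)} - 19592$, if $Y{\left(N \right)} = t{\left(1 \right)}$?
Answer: $-19586$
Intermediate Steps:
$w{\left(Z,h \right)} = - 5 h$
$Y{\left(N \right)} = 6$
$Y{\left(w{\left(6,-1 \right)} \right)} - 19592 = 6 - 19592 = -19586$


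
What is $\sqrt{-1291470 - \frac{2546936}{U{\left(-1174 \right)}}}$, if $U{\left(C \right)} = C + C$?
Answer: $\frac{2 i \sqrt{111156690893}}{587} \approx 1136.0 i$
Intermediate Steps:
$U{\left(C \right)} = 2 C$
$\sqrt{-1291470 - \frac{2546936}{U{\left(-1174 \right)}}} = \sqrt{-1291470 - \frac{2546936}{2 \left(-1174\right)}} = \sqrt{-1291470 - \frac{2546936}{-2348}} = \sqrt{-1291470 - - \frac{636734}{587}} = \sqrt{-1291470 + \frac{636734}{587}} = \sqrt{- \frac{757456156}{587}} = \frac{2 i \sqrt{111156690893}}{587}$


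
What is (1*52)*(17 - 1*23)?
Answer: -312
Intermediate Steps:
(1*52)*(17 - 1*23) = 52*(17 - 23) = 52*(-6) = -312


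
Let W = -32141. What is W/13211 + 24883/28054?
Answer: -572954301/370621394 ≈ -1.5459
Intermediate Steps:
W/13211 + 24883/28054 = -32141/13211 + 24883/28054 = -572954301/370621394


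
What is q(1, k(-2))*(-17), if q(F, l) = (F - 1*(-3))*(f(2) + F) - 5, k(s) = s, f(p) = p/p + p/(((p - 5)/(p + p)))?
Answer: 391/3 ≈ 130.33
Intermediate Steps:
f(p) = 1 + 2*p²/(-5 + p) (f(p) = 1 + p/(((-5 + p)/((2*p)))) = 1 + p/(((-5 + p)*(1/(2*p)))) = 1 + p/(((-5 + p)/(2*p))) = 1 + p*(2*p/(-5 + p)) = 1 + 2*p²/(-5 + p))
q(F, l) = -5 + (3 + F)*(-5/3 + F) (q(F, l) = (F - 1*(-3))*((-5 + 2 + 2*2²)/(-5 + 2) + F) - 5 = (F + 3)*((-5 + 2 + 2*4)/(-3) + F) - 5 = (3 + F)*(-(-5 + 2 + 8)/3 + F) - 5 = (3 + F)*(-⅓*5 + F) - 5 = (3 + F)*(-5/3 + F) - 5 = -5 + (3 + F)*(-5/3 + F))
q(1, k(-2))*(-17) = (-10 + 1² + (4/3)*1)*(-17) = (-10 + 1 + 4/3)*(-17) = -23/3*(-17) = 391/3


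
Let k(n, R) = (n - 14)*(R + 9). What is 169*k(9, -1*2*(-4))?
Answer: -14365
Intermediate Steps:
k(n, R) = (-14 + n)*(9 + R)
169*k(9, -1*2*(-4)) = 169*(-126 - 14*(-1*2)*(-4) + 9*9 + (-1*2*(-4))*9) = 169*(-126 - (-28)*(-4) + 81 - 2*(-4)*9) = 169*(-126 - 14*8 + 81 + 8*9) = 169*(-126 - 112 + 81 + 72) = 169*(-85) = -14365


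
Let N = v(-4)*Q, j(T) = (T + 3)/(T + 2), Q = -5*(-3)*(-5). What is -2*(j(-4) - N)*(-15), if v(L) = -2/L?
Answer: 1140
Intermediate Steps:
Q = -75 (Q = 15*(-5) = -75)
j(T) = (3 + T)/(2 + T)
N = -75/2 (N = -2/(-4)*(-75) = -2*(-¼)*(-75) = (½)*(-75) = -75/2 ≈ -37.500)
-2*(j(-4) - N)*(-15) = -2*((3 - 4)/(2 - 4) - 1*(-75/2))*(-15) = -2*(-1/(-2) + 75/2)*(-15) = -2*(-½*(-1) + 75/2)*(-15) = -2*(½ + 75/2)*(-15) = -2*38*(-15) = -76*(-15) = 1140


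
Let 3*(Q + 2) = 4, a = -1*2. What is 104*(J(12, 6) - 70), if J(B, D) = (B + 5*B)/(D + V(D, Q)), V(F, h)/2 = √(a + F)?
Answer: -32656/5 ≈ -6531.2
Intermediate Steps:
a = -2
Q = -⅔ (Q = -2 + (⅓)*4 = -2 + 4/3 = -⅔ ≈ -0.66667)
V(F, h) = 2*√(-2 + F)
J(B, D) = 6*B/(D + 2*√(-2 + D)) (J(B, D) = (B + 5*B)/(D + 2*√(-2 + D)) = (6*B)/(D + 2*√(-2 + D)) = 6*B/(D + 2*√(-2 + D)))
104*(J(12, 6) - 70) = 104*(6*12/(6 + 2*√(-2 + 6)) - 70) = 104*(6*12/(6 + 2*√4) - 70) = 104*(6*12/(6 + 2*2) - 70) = 104*(6*12/(6 + 4) - 70) = 104*(6*12/10 - 70) = 104*(6*12*(⅒) - 70) = 104*(36/5 - 70) = 104*(-314/5) = -32656/5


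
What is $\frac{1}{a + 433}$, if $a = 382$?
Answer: $\frac{1}{815} \approx 0.001227$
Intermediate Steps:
$\frac{1}{a + 433} = \frac{1}{382 + 433} = \frac{1}{815}$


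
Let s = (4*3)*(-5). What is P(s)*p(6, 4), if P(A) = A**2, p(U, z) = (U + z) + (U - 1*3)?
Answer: 46800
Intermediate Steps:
p(U, z) = -3 + z + 2*U (p(U, z) = (U + z) + (U - 3) = (U + z) + (-3 + U) = -3 + z + 2*U)
s = -60 (s = 12*(-5) = -60)
P(s)*p(6, 4) = (-60)**2*(-3 + 4 + 2*6) = 3600*(-3 + 4 + 12) = 3600*13 = 46800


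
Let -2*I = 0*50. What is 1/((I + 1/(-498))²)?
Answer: 248004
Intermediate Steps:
I = 0 (I = -0*50 = -½*0 = 0)
1/((I + 1/(-498))²) = 1/((0 + 1/(-498))²) = 1/((0 - 1/498)²) = 1/((-1/498)²) = 1/(1/248004) = 248004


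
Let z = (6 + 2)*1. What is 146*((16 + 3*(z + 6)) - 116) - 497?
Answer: -8965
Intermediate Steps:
z = 8 (z = 8*1 = 8)
146*((16 + 3*(z + 6)) - 116) - 497 = 146*((16 + 3*(8 + 6)) - 116) - 497 = 146*((16 + 3*14) - 116) - 497 = 146*((16 + 42) - 116) - 497 = 146*(58 - 116) - 497 = 146*(-58) - 497 = -8468 - 497 = -8965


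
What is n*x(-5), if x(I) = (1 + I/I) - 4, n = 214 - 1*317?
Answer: 206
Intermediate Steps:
n = -103 (n = 214 - 317 = -103)
x(I) = -2 (x(I) = (1 + 1) - 4 = 2 - 4 = -2)
n*x(-5) = -103*(-2) = 206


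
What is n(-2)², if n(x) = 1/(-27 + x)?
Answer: 1/841 ≈ 0.0011891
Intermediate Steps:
n(-2)² = (1/(-27 - 2))² = (1/(-29))² = (-1/29)² = 1/841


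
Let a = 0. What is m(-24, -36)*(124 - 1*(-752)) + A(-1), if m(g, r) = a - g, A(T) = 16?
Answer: 21040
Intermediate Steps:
m(g, r) = -g (m(g, r) = 0 - g = -g)
m(-24, -36)*(124 - 1*(-752)) + A(-1) = (-1*(-24))*(124 - 1*(-752)) + 16 = 24*(124 + 752) + 16 = 24*876 + 16 = 21024 + 16 = 21040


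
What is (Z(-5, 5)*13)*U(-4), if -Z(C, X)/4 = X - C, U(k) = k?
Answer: 2080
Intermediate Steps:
Z(C, X) = -4*X + 4*C (Z(C, X) = -4*(X - C) = -4*X + 4*C)
(Z(-5, 5)*13)*U(-4) = ((-4*5 + 4*(-5))*13)*(-4) = ((-20 - 20)*13)*(-4) = -40*13*(-4) = -520*(-4) = 2080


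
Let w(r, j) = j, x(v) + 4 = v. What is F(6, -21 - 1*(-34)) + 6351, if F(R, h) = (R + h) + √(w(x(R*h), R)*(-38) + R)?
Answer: 6370 + I*√222 ≈ 6370.0 + 14.9*I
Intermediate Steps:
x(v) = -4 + v
F(R, h) = R + h + √37*√(-R) (F(R, h) = (R + h) + √(R*(-38) + R) = (R + h) + √(-38*R + R) = (R + h) + √(-37*R) = (R + h) + √37*√(-R) = R + h + √37*√(-R))
F(6, -21 - 1*(-34)) + 6351 = (6 + (-21 - 1*(-34)) + √37*√(-1*6)) + 6351 = (6 + (-21 + 34) + √37*√(-6)) + 6351 = (6 + 13 + √37*(I*√6)) + 6351 = (6 + 13 + I*√222) + 6351 = (19 + I*√222) + 6351 = 6370 + I*√222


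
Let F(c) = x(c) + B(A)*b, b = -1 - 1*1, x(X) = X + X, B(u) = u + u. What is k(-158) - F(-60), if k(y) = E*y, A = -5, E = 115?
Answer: -18070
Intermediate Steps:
B(u) = 2*u
x(X) = 2*X
k(y) = 115*y
b = -2 (b = -1 - 1 = -2)
F(c) = 20 + 2*c (F(c) = 2*c + (2*(-5))*(-2) = 2*c - 10*(-2) = 2*c + 20 = 20 + 2*c)
k(-158) - F(-60) = 115*(-158) - (20 + 2*(-60)) = -18170 - (20 - 120) = -18170 - 1*(-100) = -18170 + 100 = -18070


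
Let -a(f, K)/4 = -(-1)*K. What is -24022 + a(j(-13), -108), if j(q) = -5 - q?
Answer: -23590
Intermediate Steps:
a(f, K) = -4*K (a(f, K) = -(-4)*(-K) = -4*K)
-24022 + a(j(-13), -108) = -24022 - 4*(-108) = -24022 + 432 = -23590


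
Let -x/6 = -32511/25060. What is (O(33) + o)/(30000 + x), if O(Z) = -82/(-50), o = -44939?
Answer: -938441868/626662555 ≈ -1.4975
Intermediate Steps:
x = 97533/12530 (x = -(-195066)/25060 = -6*(-32511/25060) = 97533/12530 ≈ 7.7840)
O(Z) = 41/25 (O(Z) = -82*(-1/50) = 41/25)
(O(33) + o)/(30000 + x) = (41/25 - 44939)/(30000 + 97533/12530) = -1123434/(25*375997533/12530) = -1123434/25*12530/375997533 = -938441868/626662555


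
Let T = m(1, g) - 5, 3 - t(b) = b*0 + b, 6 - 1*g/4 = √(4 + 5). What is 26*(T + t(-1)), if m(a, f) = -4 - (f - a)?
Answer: -416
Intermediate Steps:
g = 12 (g = 24 - 4*√(4 + 5) = 24 - 4*√9 = 24 - 4*3 = 24 - 12 = 12)
t(b) = 3 - b (t(b) = 3 - (b*0 + b) = 3 - (0 + b) = 3 - b)
m(a, f) = -4 + a - f (m(a, f) = -4 + (a - f) = -4 + a - f)
T = -20 (T = (-4 + 1 - 1*12) - 5 = (-4 + 1 - 12) - 5 = -15 - 5 = -20)
26*(T + t(-1)) = 26*(-20 + (3 - 1*(-1))) = 26*(-20 + (3 + 1)) = 26*(-20 + 4) = 26*(-16) = -416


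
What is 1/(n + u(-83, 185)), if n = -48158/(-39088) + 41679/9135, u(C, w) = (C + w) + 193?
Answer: 2833880/852415807 ≈ 0.0033245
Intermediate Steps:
u(C, w) = 193 + C + w
n = 16421207/2833880 (n = -48158*(-1/39088) + 41679*(1/9135) = 24079/19544 + 4631/1015 = 16421207/2833880 ≈ 5.7946)
1/(n + u(-83, 185)) = 1/(16421207/2833880 + (193 - 83 + 185)) = 1/(16421207/2833880 + 295) = 1/(852415807/2833880) = 2833880/852415807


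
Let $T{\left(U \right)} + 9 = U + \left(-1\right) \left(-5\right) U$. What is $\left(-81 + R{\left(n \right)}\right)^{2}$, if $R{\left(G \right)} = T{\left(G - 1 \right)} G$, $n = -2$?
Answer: $729$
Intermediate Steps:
$T{\left(U \right)} = -9 + 6 U$ ($T{\left(U \right)} = -9 + \left(U + \left(-1\right) \left(-5\right) U\right) = -9 + \left(U + 5 U\right) = -9 + 6 U$)
$R{\left(G \right)} = G \left(-15 + 6 G\right)$ ($R{\left(G \right)} = \left(-9 + 6 \left(G - 1\right)\right) G = \left(-9 + 6 \left(-1 + G\right)\right) G = \left(-9 + \left(-6 + 6 G\right)\right) G = \left(-15 + 6 G\right) G = G \left(-15 + 6 G\right)$)
$\left(-81 + R{\left(n \right)}\right)^{2} = \left(-81 + 3 \left(-2\right) \left(-5 + 2 \left(-2\right)\right)\right)^{2} = \left(-81 + 3 \left(-2\right) \left(-5 - 4\right)\right)^{2} = \left(-81 + 3 \left(-2\right) \left(-9\right)\right)^{2} = \left(-81 + 54\right)^{2} = \left(-27\right)^{2} = 729$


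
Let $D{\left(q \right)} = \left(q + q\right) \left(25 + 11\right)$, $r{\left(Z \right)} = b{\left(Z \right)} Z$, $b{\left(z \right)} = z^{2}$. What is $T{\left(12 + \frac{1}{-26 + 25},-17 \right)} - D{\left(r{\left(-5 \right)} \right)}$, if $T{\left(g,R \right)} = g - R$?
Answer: $9028$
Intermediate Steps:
$r{\left(Z \right)} = Z^{3}$ ($r{\left(Z \right)} = Z^{2} Z = Z^{3}$)
$D{\left(q \right)} = 72 q$ ($D{\left(q \right)} = 2 q 36 = 72 q$)
$T{\left(12 + \frac{1}{-26 + 25},-17 \right)} - D{\left(r{\left(-5 \right)} \right)} = \left(\left(12 + \frac{1}{-26 + 25}\right) - -17\right) - 72 \left(-5\right)^{3} = \left(\left(12 + \frac{1}{-1}\right) + 17\right) - 72 \left(-125\right) = \left(\left(12 - 1\right) + 17\right) - -9000 = \left(11 + 17\right) + 9000 = 28 + 9000 = 9028$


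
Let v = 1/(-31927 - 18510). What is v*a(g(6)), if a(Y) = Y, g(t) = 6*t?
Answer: -36/50437 ≈ -0.00071376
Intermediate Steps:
v = -1/50437 (v = 1/(-50437) = -1/50437 ≈ -1.9827e-5)
v*a(g(6)) = -6*6/50437 = -1/50437*36 = -36/50437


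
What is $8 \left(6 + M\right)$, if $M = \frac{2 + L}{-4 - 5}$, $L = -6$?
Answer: $\frac{464}{9} \approx 51.556$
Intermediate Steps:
$M = \frac{4}{9}$ ($M = \frac{2 - 6}{-4 - 5} = - \frac{4}{-9} = \left(-4\right) \left(- \frac{1}{9}\right) = \frac{4}{9} \approx 0.44444$)
$8 \left(6 + M\right) = 8 \left(6 + \frac{4}{9}\right) = 8 \cdot \frac{58}{9} = \frac{464}{9}$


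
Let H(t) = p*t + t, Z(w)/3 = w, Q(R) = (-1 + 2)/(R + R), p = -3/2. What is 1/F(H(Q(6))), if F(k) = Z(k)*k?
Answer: 192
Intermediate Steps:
p = -3/2 (p = -3*1/2 = -3/2 ≈ -1.5000)
Q(R) = 1/(2*R)
Z(w) = 3*w
H(t) = -t/2 (H(t) = -3*t/2 + t = -t/2)
F(k) = 3*k**2 (F(k) = (3*k)*k = 3*k**2)
1/F(H(Q(6))) = 1/(3*(-1/(4*6))**2) = 1/(3*(-1/2*1/12)**2) = 1/(3*(-1/24)**2) = 1/(3*(1/576)) = 1/(1/192) = 192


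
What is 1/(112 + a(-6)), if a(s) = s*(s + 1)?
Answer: 1/142 ≈ 0.0070423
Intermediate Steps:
a(s) = s*(1 + s)
1/(112 + a(-6)) = 1/(112 - 6*(1 - 6)) = 1/(112 - 6*(-5)) = 1/(112 + 30) = 1/142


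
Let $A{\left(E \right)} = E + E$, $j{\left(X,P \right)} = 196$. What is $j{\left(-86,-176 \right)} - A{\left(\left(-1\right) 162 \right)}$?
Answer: $520$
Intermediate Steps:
$A{\left(E \right)} = 2 E$
$j{\left(-86,-176 \right)} - A{\left(\left(-1\right) 162 \right)} = 196 - 2 \left(\left(-1\right) 162\right) = 196 - 2 \left(-162\right) = 196 - -324 = 196 + 324 = 520$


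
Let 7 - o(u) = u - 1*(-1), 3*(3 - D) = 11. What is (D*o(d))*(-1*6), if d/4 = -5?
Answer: 104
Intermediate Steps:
D = -2/3 (D = 3 - 1/3*11 = 3 - 11/3 = -2/3 ≈ -0.66667)
d = -20 (d = 4*(-5) = -20)
o(u) = 6 - u (o(u) = 7 - (u - 1*(-1)) = 7 - (u + 1) = 7 - (1 + u) = 7 + (-1 - u) = 6 - u)
(D*o(d))*(-1*6) = (-2*(6 - 1*(-20))/3)*(-1*6) = -2*(6 + 20)/3*(-6) = -2/3*26*(-6) = -52/3*(-6) = 104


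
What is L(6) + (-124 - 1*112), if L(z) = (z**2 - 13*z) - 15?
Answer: -293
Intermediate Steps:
L(z) = -15 + z**2 - 13*z
L(6) + (-124 - 1*112) = (-15 + 6**2 - 13*6) + (-124 - 1*112) = (-15 + 36 - 78) + (-124 - 112) = -57 - 236 = -293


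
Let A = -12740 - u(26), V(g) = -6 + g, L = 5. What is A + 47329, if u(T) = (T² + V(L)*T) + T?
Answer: 33913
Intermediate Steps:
u(T) = T² (u(T) = (T² + (-6 + 5)*T) + T = (T² - T) + T = T²)
A = -13416 (A = -12740 - 1*26² = -12740 - 1*676 = -12740 - 676 = -13416)
A + 47329 = -13416 + 47329 = 33913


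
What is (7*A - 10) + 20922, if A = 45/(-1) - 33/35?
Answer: 102952/5 ≈ 20590.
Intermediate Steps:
A = -1608/35 (A = 45*(-1) - 33*1/35 = -45 - 33/35 = -1608/35 ≈ -45.943)
(7*A - 10) + 20922 = (7*(-1608/35) - 10) + 20922 = (-1608/5 - 10) + 20922 = -1658/5 + 20922 = 102952/5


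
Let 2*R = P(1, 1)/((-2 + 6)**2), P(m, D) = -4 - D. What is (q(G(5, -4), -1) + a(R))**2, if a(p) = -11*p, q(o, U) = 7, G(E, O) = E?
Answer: 77841/1024 ≈ 76.017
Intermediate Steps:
R = -5/32 (R = ((-4 - 1*1)/((-2 + 6)**2))/2 = ((-4 - 1)/(4**2))/2 = (-5/16)/2 = (-5*1/16)/2 = (1/2)*(-5/16) = -5/32 ≈ -0.15625)
(q(G(5, -4), -1) + a(R))**2 = (7 - 11*(-5/32))**2 = (7 + 55/32)**2 = (279/32)**2 = 77841/1024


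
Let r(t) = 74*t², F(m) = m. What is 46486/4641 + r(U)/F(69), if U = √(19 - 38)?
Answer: -1105904/106743 ≈ -10.360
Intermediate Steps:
U = I*√19 (U = √(-19) = I*√19 ≈ 4.3589*I)
46486/4641 + r(U)/F(69) = 46486/4641 + (74*(I*√19)²)/69 = 46486*(1/4641) + (74*(-19))*(1/69) = 46486/4641 - 1406*1/69 = 46486/4641 - 1406/69 = -1105904/106743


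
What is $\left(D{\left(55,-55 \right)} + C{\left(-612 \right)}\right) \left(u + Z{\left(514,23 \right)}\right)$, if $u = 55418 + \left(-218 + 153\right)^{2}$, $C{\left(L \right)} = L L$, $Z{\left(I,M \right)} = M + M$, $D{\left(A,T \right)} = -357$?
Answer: $22334847843$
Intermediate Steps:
$Z{\left(I,M \right)} = 2 M$
$C{\left(L \right)} = L^{2}$
$u = 59643$ ($u = 55418 + \left(-65\right)^{2} = 55418 + 4225 = 59643$)
$\left(D{\left(55,-55 \right)} + C{\left(-612 \right)}\right) \left(u + Z{\left(514,23 \right)}\right) = \left(-357 + \left(-612\right)^{2}\right) \left(59643 + 2 \cdot 23\right) = \left(-357 + 374544\right) \left(59643 + 46\right) = 374187 \cdot 59689 = 22334847843$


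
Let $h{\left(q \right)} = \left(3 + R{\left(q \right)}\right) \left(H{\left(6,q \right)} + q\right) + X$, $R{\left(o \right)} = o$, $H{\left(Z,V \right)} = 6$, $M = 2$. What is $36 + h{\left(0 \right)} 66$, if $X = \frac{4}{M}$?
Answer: $1356$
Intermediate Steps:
$X = 2$ ($X = \frac{4}{2} = 4 \cdot \frac{1}{2} = 2$)
$h{\left(q \right)} = 2 + \left(3 + q\right) \left(6 + q\right)$ ($h{\left(q \right)} = \left(3 + q\right) \left(6 + q\right) + 2 = 2 + \left(3 + q\right) \left(6 + q\right)$)
$36 + h{\left(0 \right)} 66 = 36 + \left(20 + 0^{2} + 9 \cdot 0\right) 66 = 36 + \left(20 + 0 + 0\right) 66 = 36 + 20 \cdot 66 = 36 + 1320 = 1356$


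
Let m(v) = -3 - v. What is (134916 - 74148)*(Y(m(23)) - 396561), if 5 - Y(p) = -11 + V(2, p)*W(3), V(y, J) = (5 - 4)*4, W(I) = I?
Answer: -24097975776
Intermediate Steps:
V(y, J) = 4 (V(y, J) = 1*4 = 4)
Y(p) = 4 (Y(p) = 5 - (-11 + 4*3) = 5 - (-11 + 12) = 5 - 1*1 = 5 - 1 = 4)
(134916 - 74148)*(Y(m(23)) - 396561) = (134916 - 74148)*(4 - 396561) = 60768*(-396557) = -24097975776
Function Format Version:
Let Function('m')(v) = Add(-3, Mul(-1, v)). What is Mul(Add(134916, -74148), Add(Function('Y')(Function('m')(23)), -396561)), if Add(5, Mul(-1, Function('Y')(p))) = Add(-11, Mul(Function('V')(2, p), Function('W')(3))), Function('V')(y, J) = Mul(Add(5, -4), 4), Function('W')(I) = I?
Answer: -24097975776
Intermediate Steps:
Function('V')(y, J) = 4 (Function('V')(y, J) = Mul(1, 4) = 4)
Function('Y')(p) = 4 (Function('Y')(p) = Add(5, Mul(-1, Add(-11, Mul(4, 3)))) = Add(5, Mul(-1, Add(-11, 12))) = Add(5, Mul(-1, 1)) = Add(5, -1) = 4)
Mul(Add(134916, -74148), Add(Function('Y')(Function('m')(23)), -396561)) = Mul(Add(134916, -74148), Add(4, -396561)) = Mul(60768, -396557) = -24097975776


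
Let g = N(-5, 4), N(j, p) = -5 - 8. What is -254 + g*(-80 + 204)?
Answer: -1866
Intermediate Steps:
N(j, p) = -13
g = -13
-254 + g*(-80 + 204) = -254 - 13*(-80 + 204) = -254 - 13*124 = -254 - 1612 = -1866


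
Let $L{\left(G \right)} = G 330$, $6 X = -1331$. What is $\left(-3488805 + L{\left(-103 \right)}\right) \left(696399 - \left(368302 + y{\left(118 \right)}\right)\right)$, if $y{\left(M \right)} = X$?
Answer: $- \frac{2313199888945}{2} \approx -1.1566 \cdot 10^{12}$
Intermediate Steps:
$X = - \frac{1331}{6}$ ($X = \frac{1}{6} \left(-1331\right) = - \frac{1331}{6} \approx -221.83$)
$L{\left(G \right)} = 330 G$
$y{\left(M \right)} = - \frac{1331}{6}$
$\left(-3488805 + L{\left(-103 \right)}\right) \left(696399 - \left(368302 + y{\left(118 \right)}\right)\right) = \left(-3488805 + 330 \left(-103\right)\right) \left(696399 - \frac{2208481}{6}\right) = \left(-3488805 - 33990\right) \left(696399 + \left(-368302 + \frac{1331}{6}\right)\right) = - 3522795 \left(696399 - \frac{2208481}{6}\right) = \left(-3522795\right) \frac{1969913}{6} = - \frac{2313199888945}{2}$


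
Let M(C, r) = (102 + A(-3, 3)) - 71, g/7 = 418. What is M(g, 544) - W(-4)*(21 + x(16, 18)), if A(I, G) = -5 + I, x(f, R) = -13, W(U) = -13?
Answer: 127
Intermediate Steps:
g = 2926 (g = 7*418 = 2926)
M(C, r) = 23 (M(C, r) = (102 + (-5 - 3)) - 71 = (102 - 8) - 71 = 94 - 71 = 23)
M(g, 544) - W(-4)*(21 + x(16, 18)) = 23 - (-13)*(21 - 13) = 23 - (-13)*8 = 23 - 1*(-104) = 23 + 104 = 127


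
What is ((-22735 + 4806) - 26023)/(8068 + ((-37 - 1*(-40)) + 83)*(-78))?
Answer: -2747/85 ≈ -32.318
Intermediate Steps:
((-22735 + 4806) - 26023)/(8068 + ((-37 - 1*(-40)) + 83)*(-78)) = (-17929 - 26023)/(8068 + ((-37 + 40) + 83)*(-78)) = -43952/(8068 + (3 + 83)*(-78)) = -43952/(8068 + 86*(-78)) = -43952/(8068 - 6708) = -43952/1360 = -43952*1/1360 = -2747/85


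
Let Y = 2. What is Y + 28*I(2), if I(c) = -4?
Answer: -110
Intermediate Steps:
Y + 28*I(2) = 2 + 28*(-4) = 2 - 112 = -110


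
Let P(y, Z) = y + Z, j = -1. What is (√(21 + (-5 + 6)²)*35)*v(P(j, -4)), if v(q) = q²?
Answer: 875*√22 ≈ 4104.1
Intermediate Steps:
P(y, Z) = Z + y
(√(21 + (-5 + 6)²)*35)*v(P(j, -4)) = (√(21 + (-5 + 6)²)*35)*(-4 - 1)² = (√(21 + 1²)*35)*(-5)² = (√(21 + 1)*35)*25 = (√22*35)*25 = (35*√22)*25 = 875*√22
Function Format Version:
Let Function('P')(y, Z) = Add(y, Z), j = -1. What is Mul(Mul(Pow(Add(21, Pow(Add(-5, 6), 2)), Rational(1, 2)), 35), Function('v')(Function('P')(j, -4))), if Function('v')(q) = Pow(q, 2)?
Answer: Mul(875, Pow(22, Rational(1, 2))) ≈ 4104.1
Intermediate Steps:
Function('P')(y, Z) = Add(Z, y)
Mul(Mul(Pow(Add(21, Pow(Add(-5, 6), 2)), Rational(1, 2)), 35), Function('v')(Function('P')(j, -4))) = Mul(Mul(Pow(Add(21, Pow(Add(-5, 6), 2)), Rational(1, 2)), 35), Pow(Add(-4, -1), 2)) = Mul(Mul(Pow(Add(21, Pow(1, 2)), Rational(1, 2)), 35), Pow(-5, 2)) = Mul(Mul(Pow(Add(21, 1), Rational(1, 2)), 35), 25) = Mul(Mul(Pow(22, Rational(1, 2)), 35), 25) = Mul(Mul(35, Pow(22, Rational(1, 2))), 25) = Mul(875, Pow(22, Rational(1, 2)))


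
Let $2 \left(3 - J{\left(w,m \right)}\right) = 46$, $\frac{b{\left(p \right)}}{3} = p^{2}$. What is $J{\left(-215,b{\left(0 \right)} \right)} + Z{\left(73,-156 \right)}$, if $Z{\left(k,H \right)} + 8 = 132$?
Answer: $104$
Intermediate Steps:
$b{\left(p \right)} = 3 p^{2}$
$J{\left(w,m \right)} = -20$ ($J{\left(w,m \right)} = 3 - 23 = -20$)
$Z{\left(k,H \right)} = 124$ ($Z{\left(k,H \right)} = -8 + 132 = 124$)
$J{\left(-215,b{\left(0 \right)} \right)} + Z{\left(73,-156 \right)} = -20 + 124 = 104$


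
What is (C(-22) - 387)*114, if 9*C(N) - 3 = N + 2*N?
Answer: -44916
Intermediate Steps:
C(N) = ⅓ + N/3 (C(N) = ⅓ + (N + 2*N)/9 = ⅓ + (3*N)/9 = ⅓ + N/3)
(C(-22) - 387)*114 = ((⅓ + (⅓)*(-22)) - 387)*114 = ((⅓ - 22/3) - 387)*114 = (-7 - 387)*114 = -394*114 = -44916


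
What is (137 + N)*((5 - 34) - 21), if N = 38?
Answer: -8750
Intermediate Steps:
(137 + N)*((5 - 34) - 21) = (137 + 38)*((5 - 34) - 21) = 175*(-29 - 21) = 175*(-50) = -8750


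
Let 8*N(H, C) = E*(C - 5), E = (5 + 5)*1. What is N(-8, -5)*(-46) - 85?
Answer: 490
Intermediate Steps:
E = 10 (E = 10*1 = 10)
N(H, C) = -25/4 + 5*C/4 (N(H, C) = (10*(C - 5))/8 = (10*(-5 + C))/8 = (-50 + 10*C)/8 = -25/4 + 5*C/4)
N(-8, -5)*(-46) - 85 = (-25/4 + (5/4)*(-5))*(-46) - 85 = (-25/4 - 25/4)*(-46) - 85 = -25/2*(-46) - 85 = 575 - 85 = 490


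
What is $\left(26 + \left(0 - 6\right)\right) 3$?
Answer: $60$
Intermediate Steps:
$\left(26 + \left(0 - 6\right)\right) 3 = \left(26 - 6\right) 3 = 20 \cdot 3 = 60$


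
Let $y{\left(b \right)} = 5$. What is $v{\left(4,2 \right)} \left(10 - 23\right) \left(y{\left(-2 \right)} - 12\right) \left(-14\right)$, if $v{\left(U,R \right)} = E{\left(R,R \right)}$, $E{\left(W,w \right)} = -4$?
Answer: $5096$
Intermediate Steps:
$v{\left(U,R \right)} = -4$
$v{\left(4,2 \right)} \left(10 - 23\right) \left(y{\left(-2 \right)} - 12\right) \left(-14\right) = - 4 \left(10 - 23\right) \left(5 - 12\right) \left(-14\right) = - 4 \left(\left(-13\right) \left(-7\right)\right) \left(-14\right) = \left(-4\right) 91 \left(-14\right) = \left(-364\right) \left(-14\right) = 5096$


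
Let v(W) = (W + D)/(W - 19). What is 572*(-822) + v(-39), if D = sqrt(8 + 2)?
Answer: -27270633/58 - sqrt(10)/58 ≈ -4.7018e+5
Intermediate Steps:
D = sqrt(10) ≈ 3.1623
v(W) = (W + sqrt(10))/(-19 + W) (v(W) = (W + sqrt(10))/(W - 19) = (W + sqrt(10))/(-19 + W))
572*(-822) + v(-39) = 572*(-822) + (-39 + sqrt(10))/(-19 - 39) = -470184 + (-39 + sqrt(10))/(-58) = -470184 - (-39 + sqrt(10))/58 = -470184 + (39/58 - sqrt(10)/58) = -27270633/58 - sqrt(10)/58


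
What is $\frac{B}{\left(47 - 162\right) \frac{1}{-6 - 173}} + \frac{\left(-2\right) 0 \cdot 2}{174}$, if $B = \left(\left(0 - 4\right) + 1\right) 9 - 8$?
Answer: $- \frac{1253}{23} \approx -54.478$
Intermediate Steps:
$B = -35$ ($B = \left(-4 + 1\right) 9 - 8 = \left(-3\right) 9 - 8 = -27 - 8 = -35$)
$\frac{B}{\left(47 - 162\right) \frac{1}{-6 - 173}} + \frac{\left(-2\right) 0 \cdot 2}{174} = - \frac{35}{\left(47 - 162\right) \frac{1}{-6 - 173}} + \frac{\left(-2\right) 0 \cdot 2}{174} = - \frac{35}{\left(-115\right) \frac{1}{-179}} + 0 \cdot 2 \cdot \frac{1}{174} = - \frac{35}{\left(-115\right) \left(- \frac{1}{179}\right)} + 0 \cdot \frac{1}{174} = - \frac{35}{\frac{115}{179}} + 0 = \left(-35\right) \frac{179}{115} + 0 = - \frac{1253}{23} + 0 = - \frac{1253}{23}$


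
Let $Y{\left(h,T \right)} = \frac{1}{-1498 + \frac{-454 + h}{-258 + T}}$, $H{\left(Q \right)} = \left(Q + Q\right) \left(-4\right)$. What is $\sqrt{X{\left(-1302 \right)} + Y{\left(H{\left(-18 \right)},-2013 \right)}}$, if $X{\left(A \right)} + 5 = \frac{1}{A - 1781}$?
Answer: $\frac{i \sqrt{34376524492061300989}}{2621820196} \approx 2.2363 i$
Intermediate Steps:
$X{\left(A \right)} = -5 + \frac{1}{-1781 + A}$ ($X{\left(A \right)} = -5 + \frac{1}{A - 1781} = -5 + \frac{1}{-1781 + A}$)
$H{\left(Q \right)} = - 8 Q$ ($H{\left(Q \right)} = 2 Q \left(-4\right) = - 8 Q$)
$Y{\left(h,T \right)} = \frac{1}{-1498 + \frac{-454 + h}{-258 + T}}$
$\sqrt{X{\left(-1302 \right)} + Y{\left(H{\left(-18 \right)},-2013 \right)}} = \sqrt{\frac{8906 - -6510}{-1781 - 1302} + \frac{-258 - 2013}{386030 - -144 - -3015474}} = \sqrt{\frac{8906 + 6510}{-3083} + \frac{1}{386030 + 144 + 3015474} \left(-2271\right)} = \sqrt{\left(- \frac{1}{3083}\right) 15416 + \frac{1}{3401648} \left(-2271\right)} = \sqrt{- \frac{15416}{3083} + \frac{1}{3401648} \left(-2271\right)} = \sqrt{- \frac{15416}{3083} - \frac{2271}{3401648}} = \sqrt{- \frac{52446807061}{10487280784}} = \frac{i \sqrt{34376524492061300989}}{2621820196}$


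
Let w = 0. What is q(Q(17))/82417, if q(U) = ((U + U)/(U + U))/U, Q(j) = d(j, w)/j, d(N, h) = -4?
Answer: -17/329668 ≈ -5.1567e-5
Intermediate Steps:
Q(j) = -4/j
q(U) = 1/U (q(U) = ((2*U)/((2*U)))/U = ((2*U)*(1/(2*U)))/U = 1/U)
q(Q(17))/82417 = 1/(-4/17*82417) = (1/82417)/(-4*1/17) = (1/82417)/(-4/17) = -17/4*1/82417 = -17/329668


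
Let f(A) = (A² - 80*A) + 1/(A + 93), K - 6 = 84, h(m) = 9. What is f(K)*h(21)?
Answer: 494103/61 ≈ 8100.0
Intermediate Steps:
K = 90 (K = 6 + 84 = 90)
f(A) = A² + 1/(93 + A) - 80*A (f(A) = (A² - 80*A) + 1/(93 + A) = A² + 1/(93 + A) - 80*A)
f(K)*h(21) = ((1 + 90³ - 7440*90 + 13*90²)/(93 + 90))*9 = ((1 + 729000 - 669600 + 13*8100)/183)*9 = ((1 + 729000 - 669600 + 105300)/183)*9 = ((1/183)*164701)*9 = (164701/183)*9 = 494103/61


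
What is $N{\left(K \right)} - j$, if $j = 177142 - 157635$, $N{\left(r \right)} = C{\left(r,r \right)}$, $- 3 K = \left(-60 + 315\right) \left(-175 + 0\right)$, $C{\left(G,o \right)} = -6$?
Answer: $-19513$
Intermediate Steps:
$K = 14875$ ($K = - \frac{\left(-60 + 315\right) \left(-175 + 0\right)}{3} = - \frac{255 \left(-175\right)}{3} = \left(- \frac{1}{3}\right) \left(-44625\right) = 14875$)
$N{\left(r \right)} = -6$
$j = 19507$ ($j = 177142 - 157635 = 19507$)
$N{\left(K \right)} - j = -6 - 19507 = -19513$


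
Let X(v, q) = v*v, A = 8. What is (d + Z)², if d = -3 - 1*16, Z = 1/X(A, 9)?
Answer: 1476225/4096 ≈ 360.41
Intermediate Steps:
X(v, q) = v²
Z = 1/64 (Z = 1/(8²) = 1/64 ≈ 0.015625)
d = -19 (d = -3 - 16 = -19)
(d + Z)² = (-19 + 1/64)² = (-1215/64)² = 1476225/4096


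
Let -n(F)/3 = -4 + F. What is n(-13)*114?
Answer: 5814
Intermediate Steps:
n(F) = 12 - 3*F (n(F) = -3*(-4 + F) = 12 - 3*F)
n(-13)*114 = (12 - 3*(-13))*114 = (12 + 39)*114 = 51*114 = 5814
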